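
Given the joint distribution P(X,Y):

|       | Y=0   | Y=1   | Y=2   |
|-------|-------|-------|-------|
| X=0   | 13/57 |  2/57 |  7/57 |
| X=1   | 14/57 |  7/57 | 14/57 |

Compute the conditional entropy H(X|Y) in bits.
0.9322 bits

H(X|Y) = H(X,Y) - H(Y)

H(X,Y) = -Σ_{x,y} P(x,y) log₂ P(x,y). Per-cell terms -P(x,y)·log₂P(x,y):
  X=0: 0.486348, 0.169575, 0.371557
  X=1: 0.497500, 0.371557, 0.497500
Sum of the 6 terms: H(X,Y) = 2.39404 bits

Marginal of Y (column sums):
  P(Y=0) = 13/57 + 14/57 = 9/19
  P(Y=1) = 2/57 + 7/57 = 3/19
  P(Y=2) = 7/57 + 14/57 = 7/19
H(Y) = -[(9/19)·log₂(9/19) + (3/19)·log₂(3/19) + (7/19)·log₂(7/19)]
  = 0.510633 + 0.420468 + 0.530737 = 1.46184 bits

H(X|Y) = H(X,Y) - H(Y) = 2.39404 - 1.46184 = 0.9322 bits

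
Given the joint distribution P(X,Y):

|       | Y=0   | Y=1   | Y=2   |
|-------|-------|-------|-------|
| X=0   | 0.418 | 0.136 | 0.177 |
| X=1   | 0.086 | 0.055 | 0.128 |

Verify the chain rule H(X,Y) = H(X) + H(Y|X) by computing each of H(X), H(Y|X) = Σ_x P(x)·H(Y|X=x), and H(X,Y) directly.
H(X) = 0.8400 bits, H(Y|X) = 1.4338 bits, H(X,Y) = 2.2738 bits

Marginal of X (row sums):
  P(X=0) = 0.418 + 0.136 + 0.177 = 0.731
  P(X=1) = 0.086 + 0.055 + 0.128 = 0.269
H(X) = -[0.731·log₂(0.731) + 0.269·log₂(0.269)]
  = 0.33045 + 0.50957 = 0.8400 bits

H(Y|X) = Σ_x P(x)·H(Y|X=x):
  X=0: P(X=0) = 0.731, P(Y|X=0) = (418/731, 8/43, 177/731) → H(Y|X=0) = 1.40793
  X=1: P(X=1) = 0.269, P(Y|X=1) = (86/269, 55/269, 128/269) → H(Y|X=1) = 1.50405
H(Y|X) = 0.731·1.40793 + 0.269·1.50405 = 1.4338 bits

H(X,Y) = -Σ_{x,y} P(x,y) log₂ P(x,y). Per-cell terms -P(x,y)·log₂P(x,y):
  X=0: 0.52602, 0.39145, 0.44218
  X=1: 0.30440, 0.23014, 0.37962
Sum of the 6 terms: H(X,Y) = 2.2738 bits

Chain rule check:
  H(X) + H(Y|X) = 0.8400 + 1.4338 = 2.2738 bits
  H(X,Y) = 2.2738 bits
✓ Chain rule verified.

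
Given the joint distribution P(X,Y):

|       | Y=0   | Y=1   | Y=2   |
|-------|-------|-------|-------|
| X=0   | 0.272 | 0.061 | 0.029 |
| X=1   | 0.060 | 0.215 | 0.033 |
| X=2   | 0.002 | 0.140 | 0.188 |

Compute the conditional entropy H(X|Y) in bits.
1.1014 bits

H(X|Y) = H(X,Y) - H(Y)

H(X,Y) = -Σ_{x,y} P(x,y) log₂ P(x,y). Per-cell terms -P(x,y)·log₂P(x,y):
  X=0: 0.51090, 0.24614, 0.14813
  X=1: 0.24353, 0.47678, 0.16241
  X=2: 0.01793, 0.39711, 0.45330
Sum of the 9 terms: H(X,Y) = 2.6562 bits

Marginal of Y (column sums):
  P(Y=0) = 0.272 + 0.060 + 0.002 = 0.334
  P(Y=1) = 0.061 + 0.215 + 0.140 = 0.416
  P(Y=2) = 0.029 + 0.033 + 0.188 = 0.250
H(Y) = -[0.334·log₂(0.334) + 0.416·log₂(0.416) + 0.250·log₂(0.250)]
  = 0.52841 + 0.52638 + 0.50000 = 1.5548 bits

H(X|Y) = H(X,Y) - H(Y) = 2.6562 - 1.5548 = 1.1014 bits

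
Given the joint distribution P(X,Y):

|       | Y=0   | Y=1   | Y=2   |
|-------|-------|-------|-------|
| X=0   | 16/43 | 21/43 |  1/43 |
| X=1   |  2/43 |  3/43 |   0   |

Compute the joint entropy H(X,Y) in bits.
1.6357 bits

H(X,Y) = -Σ_{x,y} P(x,y) log₂ P(x,y). Per-cell terms -P(x,y)·log₂P(x,y):
  X=0: 0.53070, 0.50495, 0.12619
  X=1: 0.20587, 0.26800, 0.00000
  (cells with P = 0 contribute 0)
Sum of the 6 terms: H(X,Y) = 1.6357 bits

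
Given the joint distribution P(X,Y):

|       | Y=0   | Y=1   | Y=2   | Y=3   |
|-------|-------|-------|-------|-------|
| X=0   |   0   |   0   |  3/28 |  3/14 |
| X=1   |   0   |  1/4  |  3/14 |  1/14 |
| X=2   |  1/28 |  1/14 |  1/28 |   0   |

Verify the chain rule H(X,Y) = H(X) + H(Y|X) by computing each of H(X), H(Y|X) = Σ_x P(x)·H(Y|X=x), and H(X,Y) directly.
H(X) = 1.4098 bits, H(Y|X) = 1.2752 bits, H(X,Y) = 2.6850 bits

Marginal of X (row sums):
  P(X=0) = 0 + 0 + 3/28 + 3/14 = 9/28
  P(X=1) = 0 + 1/4 + 3/14 + 1/14 = 15/28
  P(X=2) = 1/28 + 1/14 + 1/28 + 0 = 1/7
H(X) = -[(9/28)·log₂(9/28) + (15/28)·log₂(15/28) + (1/7)·log₂(1/7)]
  = 0.52632 + 0.48239 + 0.40105 = 1.4098 bits

H(Y|X) = Σ_x P(x)·H(Y|X=x):
  X=0: P(X=0) = 9/28, P(Y|X=0) = (0, 0, 1/3, 2/3) → H(Y|X=0) = 0.91830
  X=1: P(X=1) = 15/28, P(Y|X=1) = (0, 7/15, 2/5, 2/15) → H(Y|X=1) = 1.42947
  X=2: P(X=2) = 1/7, P(Y|X=2) = (1/4, 1/2, 1/4, 0) → H(Y|X=2) = 1.50000
H(Y|X) = (9/28)·0.91830 + (15/28)·1.42947 + (1/7)·1.50000 = 1.2752 bits

H(X,Y) = -Σ_{x,y} P(x,y) log₂ P(x,y). Per-cell terms -P(x,y)·log₂P(x,y):
  X=0: 0.00000, 0.00000, 0.34526, 0.47623
  X=1: 0.00000, 0.50000, 0.47623, 0.27195
  X=2: 0.17169, 0.27195, 0.17169, 0.00000
  (cells with P = 0 contribute 0)
Sum of the 12 terms: H(X,Y) = 2.6850 bits

Chain rule check:
  H(X) + H(Y|X) = 1.4098 + 1.2752 = 2.6850 bits
  H(X,Y) = 2.6850 bits
✓ Chain rule verified.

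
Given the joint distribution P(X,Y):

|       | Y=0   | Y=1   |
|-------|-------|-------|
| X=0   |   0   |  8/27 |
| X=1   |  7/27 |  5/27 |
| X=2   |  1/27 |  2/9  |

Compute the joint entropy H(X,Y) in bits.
2.1337 bits

H(X,Y) = -Σ_{x,y} P(x,y) log₂ P(x,y). Per-cell terms -P(x,y)·log₂P(x,y):
  X=0: 0.0000, 0.5200
  X=1: 0.5049, 0.4505
  X=2: 0.1761, 0.4822
  (cells with P = 0 contribute 0)
Sum of the 6 terms: H(X,Y) = 2.1337 bits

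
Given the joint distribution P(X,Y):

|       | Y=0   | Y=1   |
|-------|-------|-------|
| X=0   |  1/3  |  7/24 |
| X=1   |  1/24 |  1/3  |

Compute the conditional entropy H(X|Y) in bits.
0.8117 bits

H(X|Y) = H(X,Y) - H(Y)

H(X,Y) = -Σ_{x,y} P(x,y) log₂ P(x,y). Per-cell terms -P(x,y)·log₂P(x,y):
  X=0: 0.52832, 0.51847
  X=1: 0.19104, 0.52832
Sum of the 4 terms: H(X,Y) = 1.76615 bits

Marginal of Y (column sums):
  P(Y=0) = 1/3 + 1/24 = 3/8
  P(Y=1) = 7/24 + 1/3 = 5/8
H(Y) = -[(3/8)·log₂(3/8) + (5/8)·log₂(5/8)]
  = 0.53064 + 0.42379 = 0.95443 bits

H(X|Y) = H(X,Y) - H(Y) = 1.76615 - 0.95443 = 0.8117 bits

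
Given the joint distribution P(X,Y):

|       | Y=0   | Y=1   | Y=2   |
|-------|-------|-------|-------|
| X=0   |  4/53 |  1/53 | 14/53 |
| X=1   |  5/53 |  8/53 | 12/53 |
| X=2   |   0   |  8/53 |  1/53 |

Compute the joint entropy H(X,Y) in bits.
2.6349 bits

H(X,Y) = -Σ_{x,y} P(x,y) log₂ P(x,y). Per-cell terms -P(x,y)·log₂P(x,y):
  X=0: 0.281352, 0.108074, 0.507319
  X=1: 0.321320, 0.411762, 0.485198
  X=2: 0.000000, 0.411762, 0.108074
  (cells with P = 0 contribute 0)
Sum of the 9 terms: H(X,Y) = 2.6349 bits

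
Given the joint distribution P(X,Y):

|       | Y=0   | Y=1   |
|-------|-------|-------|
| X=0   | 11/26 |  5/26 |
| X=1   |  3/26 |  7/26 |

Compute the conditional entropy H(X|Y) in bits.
0.8559 bits

H(X|Y) = H(X,Y) - H(Y)

H(X,Y) = -Σ_{x,y} P(x,y) log₂ P(x,y). Per-cell terms -P(x,y)·log₂P(x,y):
  X=0: 0.5250, 0.4574
  X=1: 0.3595, 0.5097
Sum of the 4 terms: H(X,Y) = 1.8516 bits

Marginal of Y (column sums):
  P(Y=0) = 11/26 + 3/26 = 7/13
  P(Y=1) = 5/26 + 7/26 = 6/13
H(Y) = -[(7/13)·log₂(7/13) + (6/13)·log₂(6/13)]
  = 0.4809 + 0.5148 = 0.9957 bits

H(X|Y) = H(X,Y) - H(Y) = 1.8516 - 0.9957 = 0.8559 bits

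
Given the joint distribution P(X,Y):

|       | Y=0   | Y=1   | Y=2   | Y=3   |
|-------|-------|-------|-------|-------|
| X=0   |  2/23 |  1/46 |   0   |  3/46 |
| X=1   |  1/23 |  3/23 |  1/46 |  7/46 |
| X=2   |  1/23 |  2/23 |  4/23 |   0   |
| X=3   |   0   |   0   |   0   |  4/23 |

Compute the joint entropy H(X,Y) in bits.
3.1776 bits

H(X,Y) = -Σ_{x,y} P(x,y) log₂ P(x,y). Per-cell terms -P(x,y)·log₂P(x,y):
  X=0: 0.30640, 0.12008, 0.00000, 0.25687
  X=1: 0.19668, 0.38330, 0.12008, 0.41334
  X=2: 0.19668, 0.30640, 0.43888, 0.00000
  X=3: 0.00000, 0.00000, 0.00000, 0.43888
  (cells with P = 0 contribute 0)
Sum of the 16 terms: H(X,Y) = 3.1776 bits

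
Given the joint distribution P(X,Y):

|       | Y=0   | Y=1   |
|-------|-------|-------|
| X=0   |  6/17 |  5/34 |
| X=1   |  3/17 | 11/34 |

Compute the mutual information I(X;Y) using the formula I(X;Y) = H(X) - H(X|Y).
0.0922 bits

I(X;Y) = H(X) - H(X|Y)

Marginal of X (row sums):
  P(X=0) = 6/17 + 5/34 = 1/2
  P(X=1) = 3/17 + 11/34 = 1/2
H(X) = -[(1/2)·log₂(1/2) + (1/2)·log₂(1/2)]
  = 0.5000 + 0.5000 = 1.0000 bits

Marginal of Y (column sums):
  P(Y=0) = 6/17 + 3/17 = 9/17
  P(Y=1) = 5/34 + 11/34 = 8/17
H(X|Y) = Σ_y P(y)·H(X|Y=y):
  Y=0: P(Y=0) = 9/17, P(X|Y=0) = (2/3, 1/3) → H(X|Y=0) = 0.9183
  Y=1: P(Y=1) = 8/17, P(X|Y=1) = (5/16, 11/16) → H(X|Y=1) = 0.8960
H(X|Y) = (9/17)·0.9183 + (8/17)·0.8960 = 0.9078 bits

I(X;Y) = H(X) - H(X|Y) = 1.0000 - 0.9078 = 0.0922 bits

Cross-check via I(X;Y) = H(X) + H(Y) - H(X,Y): computing H(Y) from the column sums and H(X,Y) from the 4 cells in the same way gives H(Y) = 0.9975 bits and H(X,Y) = 1.9053 bits, so
I(X;Y) = 1.0000 + 0.9975 - 1.9053 = 0.0922 bits ✓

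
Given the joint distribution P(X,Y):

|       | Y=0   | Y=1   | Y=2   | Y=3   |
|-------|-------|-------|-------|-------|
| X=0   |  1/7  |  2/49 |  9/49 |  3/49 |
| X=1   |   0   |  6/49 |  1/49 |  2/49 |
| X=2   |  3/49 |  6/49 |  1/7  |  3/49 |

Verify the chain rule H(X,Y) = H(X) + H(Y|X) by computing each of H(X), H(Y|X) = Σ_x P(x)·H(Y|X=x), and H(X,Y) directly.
H(X) = 1.5029 bits, H(Y|X) = 1.7217 bits, H(X,Y) = 3.2246 bits

Marginal of X (row sums):
  P(X=0) = 1/7 + 2/49 + 9/49 + 3/49 = 3/7
  P(X=1) = 0 + 6/49 + 1/49 + 2/49 = 9/49
  P(X=2) = 3/49 + 6/49 + 1/7 + 3/49 = 19/49
H(X) = -[(3/7)·log₂(3/7) + (9/49)·log₂(9/49) + (19/49)·log₂(19/49)]
  = 0.52388 + 0.44904 + 0.52998 = 1.5029 bits

H(Y|X) = Σ_x P(x)·H(Y|X=x):
  X=0: P(X=0) = 3/7, P(Y|X=0) = (1/3, 2/21, 3/7, 1/7) → H(Y|X=0) = 1.77633
  X=1: P(X=1) = 9/49, P(Y|X=1) = (0, 2/3, 1/9, 2/9) → H(Y|X=1) = 1.22439
  X=2: P(X=2) = 19/49, P(Y|X=2) = (3/19, 6/19, 7/19, 3/19) → H(Y|X=2) = 1.89682
H(Y|X) = (3/7)·1.77633 + (9/49)·1.22439 + (19/49)·1.89682 = 1.7217 bits

H(X,Y) = -Σ_{x,y} P(x,y) log₂ P(x,y). Per-cell terms -P(x,y)·log₂P(x,y):
  X=0: 0.40105, 0.18836, 0.44904, 0.24672
  X=1: 0.00000, 0.37099, 0.11459, 0.18836
  X=2: 0.24672, 0.37099, 0.40105, 0.24672
  (cells with P = 0 contribute 0)
Sum of the 12 terms: H(X,Y) = 3.2246 bits

Chain rule check:
  H(X) + H(Y|X) = 1.5029 + 1.7217 = 3.2246 bits
  H(X,Y) = 3.2246 bits
✓ Chain rule verified.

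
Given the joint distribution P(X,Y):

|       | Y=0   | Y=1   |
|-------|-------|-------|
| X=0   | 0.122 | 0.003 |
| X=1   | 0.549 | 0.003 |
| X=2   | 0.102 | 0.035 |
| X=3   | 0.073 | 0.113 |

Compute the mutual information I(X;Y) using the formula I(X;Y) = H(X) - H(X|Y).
0.2804 bits

I(X;Y) = H(X) - H(X|Y)

Marginal of X (row sums):
  P(X=0) = 0.122 + 0.003 = 0.125
  P(X=1) = 0.549 + 0.003 = 0.552
  P(X=2) = 0.102 + 0.035 = 0.137
  P(X=3) = 0.073 + 0.113 = 0.186
H(X) = -[0.125·log₂(0.125) + 0.552·log₂(0.552) + 0.137·log₂(0.137) + 0.186·log₂(0.186)]
  = 0.37500 + 0.47321 + 0.39288 + 0.45135 = 1.69244 bits

Marginal of Y (column sums):
  P(Y=0) = 0.122 + 0.549 + 0.102 + 0.073 = 0.846
  P(Y=1) = 0.003 + 0.003 + 0.035 + 0.113 = 0.154
H(X|Y) = Σ_y P(y)·H(X|Y=y):
  Y=0: P(Y=0) = 0.846, P(X|Y=0) = (61/423, 61/94, 17/141, 73/846) → H(X|Y=0) = 1.48071
  Y=1: P(Y=1) = 0.154, P(X|Y=1) = (3/154, 3/154, 5/22, 113/154) → H(X|Y=1) = 1.03487
H(X|Y) = 0.846·1.48071 + 0.154·1.03487 = 1.41205 bits

I(X;Y) = H(X) - H(X|Y) = 1.69244 - 1.41205 = 0.2804 bits

Cross-check via I(X;Y) = H(X) + H(Y) - H(X,Y): computing H(Y) from the column sums and H(X,Y) from the 8 cells in the same way gives H(Y) = 0.61976 bits and H(X,Y) = 2.03181 bits, so
I(X;Y) = 1.69244 + 0.61976 - 2.03181 = 0.2804 bits ✓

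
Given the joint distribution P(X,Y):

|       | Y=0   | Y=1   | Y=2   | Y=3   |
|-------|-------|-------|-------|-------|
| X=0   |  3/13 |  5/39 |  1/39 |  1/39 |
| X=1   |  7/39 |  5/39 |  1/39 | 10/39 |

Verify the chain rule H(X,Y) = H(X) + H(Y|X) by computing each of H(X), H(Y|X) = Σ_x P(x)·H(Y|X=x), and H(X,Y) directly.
H(X) = 0.9766 bits, H(Y|X) = 1.6262 bits, H(X,Y) = 2.6029 bits

Marginal of X (row sums):
  P(X=0) = 3/13 + 5/39 + 1/39 + 1/39 = 16/39
  P(X=1) = 7/39 + 5/39 + 1/39 + 10/39 = 23/39
H(X) = -[(16/39)·log₂(16/39) + (23/39)·log₂(23/39)]
  = 0.527345 + 0.449290 = 0.9766 bits

H(Y|X) = Σ_x P(x)·H(Y|X=x):
  X=0: P(X=0) = 16/39, P(Y|X=0) = (9/16, 5/16, 1/16, 1/16) → H(Y|X=0) = 1.491315
  X=1: P(X=1) = 23/39, P(Y|X=1) = (7/23, 5/23, 1/23, 10/23) → H(Y|X=1) = 1.720066
H(Y|X) = (16/39)·1.491315 + (23/39)·1.720066 = 1.6262 bits

H(X,Y) = -Σ_{x,y} P(x,y) log₂ P(x,y). Per-cell terms -P(x,y)·log₂P(x,y):
  X=0: 0.488187, 0.379933, 0.135523, 0.135523
  X=1: 0.444778, 0.379933, 0.135523, 0.503455
Sum of the 8 terms: H(X,Y) = 2.6029 bits

Chain rule check:
  H(X) + H(Y|X) = 0.9766 + 1.6262 = 2.6028 bits
  H(X,Y) = 2.6029 bits
✓ Chain rule verified (Δ = 0.0001 is 4-dp rounding noise: each of the three values was rounded independently).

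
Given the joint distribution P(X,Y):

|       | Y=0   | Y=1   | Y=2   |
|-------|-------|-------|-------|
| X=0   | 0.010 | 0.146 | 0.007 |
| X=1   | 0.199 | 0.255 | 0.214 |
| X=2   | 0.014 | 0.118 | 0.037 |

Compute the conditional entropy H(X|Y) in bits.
1.1120 bits

H(X|Y) = H(X,Y) - H(Y)

H(X,Y) = -Σ_{x,y} P(x,y) log₂ P(x,y). Per-cell terms -P(x,y)·log₂P(x,y):
  X=0: 0.06644, 0.40529, 0.05011
  X=1: 0.46350, 0.50271, 0.47600
  X=2: 0.08622, 0.36381, 0.17598
Sum of the 9 terms: H(X,Y) = 2.5901 bits

Marginal of Y (column sums):
  P(Y=0) = 0.010 + 0.199 + 0.014 = 0.223
  P(Y=1) = 0.146 + 0.255 + 0.118 = 0.519
  P(Y=2) = 0.007 + 0.214 + 0.037 = 0.258
H(Y) = -[0.223·log₂(0.223) + 0.519·log₂(0.519) + 0.258·log₂(0.258)]
  = 0.48277 + 0.49107 + 0.50428 = 1.4781 bits

H(X|Y) = H(X,Y) - H(Y) = 2.5901 - 1.4781 = 1.1120 bits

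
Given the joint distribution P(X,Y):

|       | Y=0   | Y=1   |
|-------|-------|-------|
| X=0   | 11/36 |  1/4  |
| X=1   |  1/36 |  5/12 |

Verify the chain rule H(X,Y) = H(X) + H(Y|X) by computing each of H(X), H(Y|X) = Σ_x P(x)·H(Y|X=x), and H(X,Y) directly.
H(X) = 0.9911 bits, H(Y|X) = 0.7014 bits, H(X,Y) = 1.6925 bits

Marginal of X (row sums):
  P(X=0) = 11/36 + 1/4 = 5/9
  P(X=1) = 1/36 + 5/12 = 4/9
H(X) = -[(5/9)·log₂(5/9) + (4/9)·log₂(4/9)]
  = 0.47111 + 0.51997 = 0.9911 bits

H(Y|X) = Σ_x P(x)·H(Y|X=x):
  X=0: P(X=0) = 5/9, P(Y|X=0) = (11/20, 9/20) → H(Y|X=0) = 0.99277
  X=1: P(X=1) = 4/9, P(Y|X=1) = (1/16, 15/16) → H(Y|X=1) = 0.33729
H(Y|X) = (5/9)·0.99277 + (4/9)·0.33729 = 0.7014 bits

H(X,Y) = -Σ_{x,y} P(x,y) log₂ P(x,y). Per-cell terms -P(x,y)·log₂P(x,y):
  X=0: 0.52265, 0.50000
  X=1: 0.14361, 0.52626
Sum of the 4 terms: H(X,Y) = 1.6925 bits

Chain rule check:
  H(X) + H(Y|X) = 0.9911 + 0.7014 = 1.6925 bits
  H(X,Y) = 1.6925 bits
✓ Chain rule verified.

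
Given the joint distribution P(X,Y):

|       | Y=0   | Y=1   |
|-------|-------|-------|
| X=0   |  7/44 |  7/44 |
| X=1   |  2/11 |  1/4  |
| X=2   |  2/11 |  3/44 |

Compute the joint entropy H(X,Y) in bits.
2.5023 bits

H(X,Y) = -Σ_{x,y} P(x,y) log₂ P(x,y). Per-cell terms -P(x,y)·log₂P(x,y):
  X=0: 0.421921, 0.421921
  X=1: 0.447169, 0.500000
  X=2: 0.447169, 0.264168
Sum of the 6 terms: H(X,Y) = 2.5023 bits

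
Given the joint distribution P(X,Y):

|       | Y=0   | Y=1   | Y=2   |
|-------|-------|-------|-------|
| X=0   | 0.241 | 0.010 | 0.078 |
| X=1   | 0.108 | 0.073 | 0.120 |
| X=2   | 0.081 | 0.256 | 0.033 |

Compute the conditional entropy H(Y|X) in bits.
1.2173 bits

H(Y|X) = H(X,Y) - H(X)

H(X,Y) = -Σ_{x,y} P(x,y) log₂ P(x,y). Per-cell terms -P(x,y)·log₂P(x,y):
  X=0: 0.49475, 0.06644, 0.28707
  X=1: 0.34678, 0.27565, 0.36707
  X=2: 0.29370, 0.50324, 0.16241
Sum of the 9 terms: H(X,Y) = 2.7971 bits

Marginal of X (row sums):
  P(X=0) = 0.241 + 0.010 + 0.078 = 0.329
  P(X=1) = 0.108 + 0.073 + 0.120 = 0.301
  P(X=2) = 0.081 + 0.256 + 0.033 = 0.370
H(X) = -[0.329·log₂(0.329) + 0.301·log₂(0.301) + 0.370·log₂(0.370)]
  = 0.52766 + 0.52138 + 0.53073 = 1.5798 bits

H(Y|X) = H(X,Y) - H(X) = 2.7971 - 1.5798 = 1.2173 bits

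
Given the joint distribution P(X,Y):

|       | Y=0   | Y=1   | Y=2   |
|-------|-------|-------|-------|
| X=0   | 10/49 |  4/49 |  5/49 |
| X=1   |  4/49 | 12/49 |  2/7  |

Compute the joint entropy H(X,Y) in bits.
2.4075 bits

H(X,Y) = -Σ_{x,y} P(x,y) log₂ P(x,y). Per-cell terms -P(x,y)·log₂P(x,y):
  X=0: 0.46791, 0.29508, 0.33600
  X=1: 0.29508, 0.49708, 0.51639
Sum of the 6 terms: H(X,Y) = 2.4075 bits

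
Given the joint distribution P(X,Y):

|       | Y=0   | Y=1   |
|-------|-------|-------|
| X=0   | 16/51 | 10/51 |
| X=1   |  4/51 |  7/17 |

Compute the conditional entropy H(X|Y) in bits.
0.8345 bits

H(X|Y) = H(X,Y) - H(Y)

H(X,Y) = -Σ_{x,y} P(x,y) log₂ P(x,y). Per-cell terms -P(x,y)·log₂P(x,y):
  X=0: 0.5247, 0.4609
  X=1: 0.2880, 0.5271
Sum of the 4 terms: H(X,Y) = 1.8007 bits

Marginal of Y (column sums):
  P(Y=0) = 16/51 + 4/51 = 20/51
  P(Y=1) = 10/51 + 7/17 = 31/51
H(Y) = -[(20/51)·log₂(20/51) + (31/51)·log₂(31/51)]
  = 0.5296 + 0.4366 = 0.9662 bits

H(X|Y) = H(X,Y) - H(Y) = 1.8007 - 0.9662 = 0.8345 bits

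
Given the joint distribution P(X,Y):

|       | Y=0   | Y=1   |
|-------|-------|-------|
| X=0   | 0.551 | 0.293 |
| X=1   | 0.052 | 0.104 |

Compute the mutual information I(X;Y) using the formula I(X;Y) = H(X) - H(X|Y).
0.0397 bits

I(X;Y) = H(X) - H(X|Y)

Marginal of X (row sums):
  P(X=0) = 0.551 + 0.293 = 0.844
  P(X=1) = 0.052 + 0.104 = 0.156
H(X) = -[0.844·log₂(0.844) + 0.156·log₂(0.156)]
  = 0.20651 + 0.41814 = 0.62465 bits

Marginal of Y (column sums):
  P(Y=0) = 0.551 + 0.052 = 0.603
  P(Y=1) = 0.293 + 0.104 = 0.397
H(X|Y) = Σ_y P(y)·H(X|Y=y):
  Y=0: P(Y=0) = 0.603, P(X|Y=0) = (551/603, 52/603) → H(X|Y=0) = 0.42378
  Y=1: P(Y=1) = 0.397, P(X|Y=1) = (293/397, 104/397) → H(X|Y=1) = 0.82970
H(X|Y) = 0.603·0.42378 + 0.397·0.82970 = 0.58493 bits

I(X;Y) = H(X) - H(X|Y) = 0.62465 - 0.58493 = 0.0397 bits

Cross-check via I(X;Y) = H(X) + H(Y) - H(X,Y): computing H(Y) from the column sums and H(X,Y) from the 4 cells in the same way gives H(Y) = 0.96917 bits and H(X,Y) = 1.55410 bits, so
I(X;Y) = 0.62465 + 0.96917 - 1.55410 = 0.0397 bits ✓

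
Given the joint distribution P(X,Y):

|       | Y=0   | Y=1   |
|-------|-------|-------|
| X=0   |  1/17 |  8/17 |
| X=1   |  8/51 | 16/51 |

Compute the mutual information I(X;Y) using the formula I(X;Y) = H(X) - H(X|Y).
0.0536 bits

I(X;Y) = H(X) - H(X|Y)

Marginal of X (row sums):
  P(X=0) = 1/17 + 8/17 = 9/17
  P(X=1) = 8/51 + 16/51 = 8/17
H(X) = -[(9/17)·log₂(9/17) + (8/17)·log₂(8/17)]
  = 0.4858 + 0.5117 = 0.9975 bits

Marginal of Y (column sums):
  P(Y=0) = 1/17 + 8/51 = 11/51
  P(Y=1) = 8/17 + 16/51 = 40/51
H(X|Y) = Σ_y P(y)·H(X|Y=y):
  Y=0: P(Y=0) = 11/51, P(X|Y=0) = (3/11, 8/11) → H(X|Y=0) = 0.8454
  Y=1: P(Y=1) = 40/51, P(X|Y=1) = (3/5, 2/5) → H(X|Y=1) = 0.9710
H(X|Y) = (11/51)·0.8454 + (40/51)·0.9710 = 0.9439 bits

I(X;Y) = H(X) - H(X|Y) = 0.9975 - 0.9439 = 0.0536 bits

Cross-check via I(X;Y) = H(X) + H(Y) - H(X,Y): computing H(Y) from the column sums and H(X,Y) from the 4 cells in the same way gives H(Y) = 0.7522 bits and H(X,Y) = 1.6961 bits, so
I(X;Y) = 0.9975 + 0.7522 - 1.6961 = 0.0536 bits ✓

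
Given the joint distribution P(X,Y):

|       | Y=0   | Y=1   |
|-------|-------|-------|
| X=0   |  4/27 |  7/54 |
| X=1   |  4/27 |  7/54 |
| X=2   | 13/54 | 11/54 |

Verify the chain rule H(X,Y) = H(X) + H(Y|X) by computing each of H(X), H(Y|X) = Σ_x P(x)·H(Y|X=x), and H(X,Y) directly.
H(X) = 1.5466 bits, H(Y|X) = 0.9960 bits, H(X,Y) = 2.5426 bits

Marginal of X (row sums):
  P(X=0) = 4/27 + 7/54 = 5/18
  P(X=1) = 4/27 + 7/54 = 5/18
  P(X=2) = 13/54 + 11/54 = 4/9
H(X) = -[(5/18)·log₂(5/18) + (5/18)·log₂(5/18) + (4/9)·log₂(4/9)]
  = 0.5133 + 0.5133 + 0.5200 = 1.5466 bits

H(Y|X) = Σ_x P(x)·H(Y|X=x):
  X=0: P(X=0) = 5/18, P(Y|X=0) = (8/15, 7/15) → H(Y|X=0) = 0.9968
  X=1: P(X=1) = 5/18, P(Y|X=1) = (8/15, 7/15) → H(Y|X=1) = 0.9968
  X=2: P(X=2) = 4/9, P(Y|X=2) = (13/24, 11/24) → H(Y|X=2) = 0.9950
H(Y|X) = (5/18)·0.9968 + (5/18)·0.9968 + (4/9)·0.9950 = 0.9960 bits

H(X,Y) = -Σ_{x,y} P(x,y) log₂ P(x,y). Per-cell terms -P(x,y)·log₂P(x,y):
  X=0: 0.4081, 0.3821
  X=1: 0.4081, 0.3821
  X=2: 0.4946, 0.4676
Sum of the 6 terms: H(X,Y) = 2.5426 bits

Chain rule check:
  H(X) + H(Y|X) = 1.5466 + 0.9960 = 2.5426 bits
  H(X,Y) = 2.5426 bits
✓ Chain rule verified.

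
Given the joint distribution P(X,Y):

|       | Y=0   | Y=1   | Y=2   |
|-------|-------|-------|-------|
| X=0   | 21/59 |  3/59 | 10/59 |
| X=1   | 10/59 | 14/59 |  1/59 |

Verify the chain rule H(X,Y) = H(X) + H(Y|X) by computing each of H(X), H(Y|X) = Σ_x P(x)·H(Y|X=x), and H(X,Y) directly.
H(X) = 0.9831 bits, H(Y|X) = 1.2260 bits, H(X,Y) = 2.2092 bits

Marginal of X (row sums):
  P(X=0) = 21/59 + 3/59 + 10/59 = 34/59
  P(X=1) = 10/59 + 14/59 + 1/59 = 25/59
H(X) = -[(34/59)·log₂(34/59) + (25/59)·log₂(25/59)]
  = 0.458239 + 0.524910 = 0.9831 bits

H(Y|X) = Σ_x P(x)·H(Y|X=x):
  X=0: P(X=0) = 34/59, P(Y|X=0) = (21/34, 3/34, 5/17) → H(Y|X=0) = 1.257674
  X=1: P(X=1) = 25/59, P(Y|X=1) = (2/5, 14/25, 1/25) → H(Y|X=1) = 1.182966
H(Y|X) = (34/59)·1.257674 + (25/59)·1.182966 = 1.2260 bits

H(X,Y) = -Σ_{x,y} P(x,y) log₂ P(x,y). Per-cell terms -P(x,y)·log₂P(x,y):
  X=0: 0.530455, 0.218526, 0.434019
  X=1: 0.434019, 0.492441, 0.099706
Sum of the 6 terms: H(X,Y) = 2.2092 bits

Chain rule check:
  H(X) + H(Y|X) = 0.9831 + 1.2260 = 2.2091 bits
  H(X,Y) = 2.2092 bits
✓ Chain rule verified (Δ = 0.0001 is 4-dp rounding noise: each of the three values was rounded independently).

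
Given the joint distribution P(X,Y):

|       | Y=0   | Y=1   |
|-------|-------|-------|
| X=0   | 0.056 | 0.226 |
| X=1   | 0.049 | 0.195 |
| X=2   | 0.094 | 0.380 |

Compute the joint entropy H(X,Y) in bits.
2.2420 bits

H(X,Y) = -Σ_{x,y} P(x,y) log₂ P(x,y). Per-cell terms -P(x,y)·log₂P(x,y):
  X=0: 0.23287, 0.48491
  X=1: 0.21320, 0.45990
  X=2: 0.32065, 0.53045
Sum of the 6 terms: H(X,Y) = 2.2420 bits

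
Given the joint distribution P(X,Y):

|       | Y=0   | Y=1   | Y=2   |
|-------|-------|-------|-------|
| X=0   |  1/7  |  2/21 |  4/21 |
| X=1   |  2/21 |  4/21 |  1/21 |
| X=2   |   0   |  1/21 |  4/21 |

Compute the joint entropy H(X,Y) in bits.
2.8326 bits

H(X,Y) = -Σ_{x,y} P(x,y) log₂ P(x,y). Per-cell terms -P(x,y)·log₂P(x,y):
  X=0: 0.40105, 0.32308, 0.45568
  X=1: 0.32308, 0.45568, 0.20916
  X=2: 0.00000, 0.20916, 0.45568
  (cells with P = 0 contribute 0)
Sum of the 9 terms: H(X,Y) = 2.8326 bits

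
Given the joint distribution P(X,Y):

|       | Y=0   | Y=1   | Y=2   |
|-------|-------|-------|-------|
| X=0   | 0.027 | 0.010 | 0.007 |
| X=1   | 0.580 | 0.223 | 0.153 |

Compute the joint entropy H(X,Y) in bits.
1.6102 bits

H(X,Y) = -Σ_{x,y} P(x,y) log₂ P(x,y). Per-cell terms -P(x,y)·log₂P(x,y):
  X=0: 0.1407, 0.0664, 0.0501
  X=1: 0.4558, 0.4828, 0.4144
Sum of the 6 terms: H(X,Y) = 1.6102 bits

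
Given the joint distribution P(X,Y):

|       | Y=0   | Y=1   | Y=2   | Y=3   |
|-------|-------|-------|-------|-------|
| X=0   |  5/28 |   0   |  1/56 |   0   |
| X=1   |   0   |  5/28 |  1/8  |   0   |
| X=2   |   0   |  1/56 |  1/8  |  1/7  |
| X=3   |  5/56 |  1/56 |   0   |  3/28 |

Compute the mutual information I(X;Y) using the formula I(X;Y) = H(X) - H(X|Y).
0.9640 bits

I(X;Y) = H(X) - H(X|Y)

Marginal of X (row sums):
  P(X=0) = 5/28 + 0 + 1/56 + 0 = 11/56
  P(X=1) = 0 + 5/28 + 1/8 + 0 = 17/56
  P(X=2) = 0 + 1/56 + 1/8 + 1/7 = 2/7
  P(X=3) = 5/56 + 1/56 + 0 + 3/28 = 3/14
H(X) = -[(11/56)·log₂(11/56) + (17/56)·log₂(17/56) + (2/7)·log₂(2/7) + (3/14)·log₂(3/14)]
  = 0.461199 + 0.522110 + 0.516387 + 0.476227 = 1.97592 bits

Marginal of Y (column sums):
  P(Y=0) = 5/28 + 0 + 0 + 5/56 = 15/56
  P(Y=1) = 0 + 5/28 + 1/56 + 1/56 = 3/14
  P(Y=2) = 1/56 + 1/8 + 1/8 + 0 = 15/56
  P(Y=3) = 0 + 0 + 1/7 + 3/28 = 1/4
H(X|Y) = Σ_y P(y)·H(X|Y=y):
  Y=0: P(Y=0) = 15/56, P(X|Y=0) = (2/3, 0, 0, 1/3) → H(X|Y=0) = 0.918296
  Y=1: P(Y=1) = 3/14, P(X|Y=1) = (0, 5/6, 1/12, 1/12) → H(X|Y=1) = 0.816689
  Y=2: P(Y=2) = 15/56, P(X|Y=2) = (1/15, 7/15, 7/15, 0) → H(X|Y=2) = 1.286693
  Y=3: P(Y=3) = 1/4, P(X|Y=3) = (0, 0, 4/7, 3/7) → H(X|Y=3) = 0.985228
H(X|Y) = (15/56)·0.918296 + (3/14)·0.816689 + (15/56)·1.286693 + (1/4)·0.985228 = 1.01193 bits

I(X;Y) = H(X) - H(X|Y) = 1.97592 - 1.01193 = 0.9640 bits

Cross-check via I(X;Y) = H(X) + H(Y) - H(X,Y): computing H(Y) from the column sums and H(X,Y) from the 16 cells in the same way gives H(Y) = 1.99433 bits and H(X,Y) = 3.00627 bits, so
I(X;Y) = 1.97592 + 1.99433 - 3.00627 = 0.9640 bits ✓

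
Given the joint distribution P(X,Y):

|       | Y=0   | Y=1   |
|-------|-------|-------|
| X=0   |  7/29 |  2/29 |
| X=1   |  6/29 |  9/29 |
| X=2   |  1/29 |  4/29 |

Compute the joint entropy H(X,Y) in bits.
2.3169 bits

H(X,Y) = -Σ_{x,y} P(x,y) log₂ P(x,y). Per-cell terms -P(x,y)·log₂P(x,y):
  X=0: 0.49498, 0.26607
  X=1: 0.47028, 0.52388
  X=2: 0.16752, 0.39420
Sum of the 6 terms: H(X,Y) = 2.3169 bits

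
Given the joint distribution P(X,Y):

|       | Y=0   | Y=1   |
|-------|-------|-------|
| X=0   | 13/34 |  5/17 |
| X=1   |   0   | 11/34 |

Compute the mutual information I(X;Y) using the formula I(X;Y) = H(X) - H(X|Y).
0.2915 bits

I(X;Y) = H(X) - H(X|Y)

Marginal of X (row sums):
  P(X=0) = 13/34 + 5/17 = 23/34
  P(X=1) = 0 + 11/34 = 11/34
H(X) = -[(23/34)·log₂(23/34) + (11/34)·log₂(11/34)]
  = 0.3814624 + 0.5267160 = 0.908178 bits

Marginal of Y (column sums):
  P(Y=0) = 13/34 + 0 = 13/34
  P(Y=1) = 5/17 + 11/34 = 21/34
H(X|Y) = Σ_y P(y)·H(X|Y=y):
  Y=0: P(Y=0) = 13/34, P(X|Y=0) = (1, 0) → H(X|Y=0) = 0.0000000
  Y=1: P(Y=1) = 21/34, P(X|Y=1) = (10/21, 11/21) → H(X|Y=1) = 0.9983637
H(X|Y) = (13/34)·0.0000000 + (21/34)·0.9983637 = 0.616636 bits

I(X;Y) = H(X) - H(X|Y) = 0.908178 - 0.616636 = 0.2915 bits

Cross-check via I(X;Y) = H(X) + H(Y) - H(X,Y): computing H(Y) from the column sums and H(X,Y) from the 4 cells in the same way gives H(Y) = 0.959687 bits and H(X,Y) = 1.576323 bits, so
I(X;Y) = 0.908178 + 0.959687 - 1.576323 = 0.2915 bits ✓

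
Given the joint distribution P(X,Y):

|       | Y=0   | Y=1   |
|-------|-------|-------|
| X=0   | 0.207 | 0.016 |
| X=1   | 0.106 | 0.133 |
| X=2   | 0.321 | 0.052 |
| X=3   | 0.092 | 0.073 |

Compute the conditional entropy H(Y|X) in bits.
0.7006 bits

H(Y|X) = H(X,Y) - H(X)

H(X,Y) = -Σ_{x,y} P(x,y) log₂ P(x,y). Per-cell terms -P(x,y)·log₂P(x,y):
  X=0: 0.4704, 0.0955
  X=1: 0.3432, 0.3871
  X=2: 0.5262, 0.2218
  X=3: 0.3167, 0.2756
Sum of the 8 terms: H(X,Y) = 2.6365 bits

Marginal of X (row sums):
  P(X=0) = 0.207 + 0.016 = 0.223
  P(X=1) = 0.106 + 0.133 = 0.239
  P(X=2) = 0.321 + 0.052 = 0.373
  P(X=3) = 0.092 + 0.073 = 0.165
H(X) = -[0.223·log₂(0.223) + 0.239·log₂(0.239) + 0.373·log₂(0.373) + 0.165·log₂(0.165)]
  = 0.4828 + 0.4935 + 0.5307 + 0.4289 = 1.9359 bits

H(Y|X) = H(X,Y) - H(X) = 2.6365 - 1.9359 = 0.7006 bits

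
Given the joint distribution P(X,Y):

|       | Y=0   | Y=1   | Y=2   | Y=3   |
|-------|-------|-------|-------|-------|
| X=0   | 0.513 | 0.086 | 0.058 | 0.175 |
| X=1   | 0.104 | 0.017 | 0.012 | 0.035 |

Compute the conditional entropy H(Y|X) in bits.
1.5090 bits

H(Y|X) = H(X,Y) - H(X)

H(X,Y) = -Σ_{x,y} P(x,y) log₂ P(x,y). Per-cell terms -P(x,y)·log₂P(x,y):
  X=0: 0.49400, 0.30440, 0.23825, 0.44005
  X=1: 0.33960, 0.09993, 0.07657, 0.16928
Sum of the 8 terms: H(X,Y) = 2.1621 bits

Marginal of X (row sums):
  P(X=0) = 0.513 + 0.086 + 0.058 + 0.175 = 0.832
  P(X=1) = 0.104 + 0.017 + 0.012 + 0.035 = 0.168
H(X) = -[0.832·log₂(0.832) + 0.168·log₂(0.168)]
  = 0.22077 + 0.43234 = 0.6531 bits

H(Y|X) = H(X,Y) - H(X) = 2.1621 - 0.6531 = 1.5090 bits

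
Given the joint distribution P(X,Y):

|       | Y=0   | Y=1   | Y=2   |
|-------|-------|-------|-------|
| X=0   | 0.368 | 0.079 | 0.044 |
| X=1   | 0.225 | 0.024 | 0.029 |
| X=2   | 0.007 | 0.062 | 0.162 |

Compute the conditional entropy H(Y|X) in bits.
0.9984 bits

H(Y|X) = H(X,Y) - H(X)

H(X,Y) = -Σ_{x,y} P(x,y) log₂ P(x,y). Per-cell terms -P(x,y)·log₂P(x,y):
  X=0: 0.53074, 0.28930, 0.19828
  X=1: 0.48420, 0.12914, 0.14813
  X=2: 0.05011, 0.24872, 0.42540
Sum of the 9 terms: H(X,Y) = 2.5040 bits

Marginal of X (row sums):
  P(X=0) = 0.368 + 0.079 + 0.044 = 0.491
  P(X=1) = 0.225 + 0.024 + 0.029 = 0.278
  P(X=2) = 0.007 + 0.062 + 0.162 = 0.231
H(X) = -[0.491·log₂(0.491) + 0.278·log₂(0.278) + 0.231·log₂(0.231)]
  = 0.50387 + 0.51342 + 0.48834 = 1.5056 bits

H(Y|X) = H(X,Y) - H(X) = 2.5040 - 1.5056 = 0.9984 bits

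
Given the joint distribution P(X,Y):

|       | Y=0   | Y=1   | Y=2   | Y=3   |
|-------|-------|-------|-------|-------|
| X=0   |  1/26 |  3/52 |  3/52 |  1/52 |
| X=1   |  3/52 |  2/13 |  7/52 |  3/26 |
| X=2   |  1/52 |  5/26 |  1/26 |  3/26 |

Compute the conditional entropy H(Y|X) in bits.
1.7908 bits

H(Y|X) = H(X,Y) - H(X)

H(X,Y) = -Σ_{x,y} P(x,y) log₂ P(x,y). Per-cell terms -P(x,y)·log₂P(x,y):
  X=0: 0.1807861, 0.2374314, 0.2374314, 0.1096238
  X=1: 0.2374314, 0.4154523, 0.3894537, 0.3594781
  X=2: 0.1096238, 0.4574061, 0.1807861, 0.3594781
Sum of the 12 terms: H(X,Y) = 3.274382 bits

Marginal of X (row sums):
  P(X=0) = 1/26 + 3/52 + 3/52 + 1/52 = 9/52
  P(X=1) = 3/52 + 2/13 + 7/52 + 3/26 = 6/13
  P(X=2) = 1/52 + 5/26 + 1/26 + 3/26 = 19/52
H(X) = -[(9/52)·log₂(9/52) + (6/13)·log₂(6/13) + (19/52)·log₂(19/52)]
  = 0.4379737 + 0.5148356 + 0.5307256 = 1.483535 bits

H(Y|X) = H(X,Y) - H(X) = 3.274382 - 1.483535 = 1.7908 bits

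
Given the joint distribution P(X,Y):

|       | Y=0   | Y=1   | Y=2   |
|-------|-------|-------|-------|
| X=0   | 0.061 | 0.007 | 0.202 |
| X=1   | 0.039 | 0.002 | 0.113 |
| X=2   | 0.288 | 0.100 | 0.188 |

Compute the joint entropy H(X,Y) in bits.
2.6210 bits

H(X,Y) = -Σ_{x,y} P(x,y) log₂ P(x,y). Per-cell terms -P(x,y)·log₂P(x,y):
  X=0: 0.24614, 0.05011, 0.46613
  X=1: 0.18253, 0.01793, 0.35545
  X=2: 0.51721, 0.33219, 0.45330
Sum of the 9 terms: H(X,Y) = 2.6210 bits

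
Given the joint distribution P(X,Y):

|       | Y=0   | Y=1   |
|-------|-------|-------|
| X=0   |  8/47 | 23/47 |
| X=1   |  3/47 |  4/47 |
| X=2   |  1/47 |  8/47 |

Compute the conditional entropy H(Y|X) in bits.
0.7865 bits

H(Y|X) = H(X,Y) - H(X)

H(X,Y) = -Σ_{x,y} P(x,y) log₂ P(x,y). Per-cell terms -P(x,y)·log₂P(x,y):
  X=0: 0.43482, 0.50455
  X=1: 0.25338, 0.30252
  X=2: 0.11818, 0.43482
Sum of the 6 terms: H(X,Y) = 2.0483 bits

Marginal of X (row sums):
  P(X=0) = 8/47 + 23/47 = 31/47
  P(X=1) = 3/47 + 4/47 = 7/47
  P(X=2) = 1/47 + 8/47 = 9/47
H(X) = -[(31/47)·log₂(31/47) + (7/47)·log₂(7/47) + (9/47)·log₂(9/47)]
  = 0.39600 + 0.40916 + 0.45664 = 1.2618 bits

H(Y|X) = H(X,Y) - H(X) = 2.0483 - 1.2618 = 0.7865 bits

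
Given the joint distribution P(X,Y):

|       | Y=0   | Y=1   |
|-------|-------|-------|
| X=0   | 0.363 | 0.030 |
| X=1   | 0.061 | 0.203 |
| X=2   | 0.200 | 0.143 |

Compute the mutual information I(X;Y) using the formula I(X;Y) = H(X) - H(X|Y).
0.2602 bits

I(X;Y) = H(X) - H(X|Y)

Marginal of X (row sums):
  P(X=0) = 0.363 + 0.030 = 0.393
  P(X=1) = 0.061 + 0.203 = 0.264
  P(X=2) = 0.200 + 0.143 = 0.343
H(X) = -[0.393·log₂(0.393) + 0.264·log₂(0.264) + 0.343·log₂(0.343)]
  = 0.529528 + 0.507247 + 0.529496 = 1.56627 bits

Marginal of Y (column sums):
  P(Y=0) = 0.363 + 0.061 + 0.200 = 0.624
  P(Y=1) = 0.030 + 0.203 + 0.143 = 0.376
H(X|Y) = Σ_y P(y)·H(X|Y=y):
  Y=0: P(Y=0) = 0.624, P(X|Y=0) = (121/208, 61/624, 25/78) → H(X|Y=0) = 1.308744
  Y=1: P(Y=1) = 0.376, P(X|Y=1) = (15/188, 203/376, 143/376) → H(X|Y=1) = 1.301580
H(X|Y) = 0.624·1.308744 + 0.376·1.301580 = 1.30605 bits

I(X;Y) = H(X) - H(X|Y) = 1.56627 - 1.30605 = 0.2602 bits

Cross-check via I(X;Y) = H(X) + H(Y) - H(X,Y): computing H(Y) from the column sums and H(X,Y) from the 6 cells in the same way gives H(Y) = 0.95517 bits and H(X,Y) = 2.26122 bits, so
I(X;Y) = 1.56627 + 0.95517 - 2.26122 = 0.2602 bits ✓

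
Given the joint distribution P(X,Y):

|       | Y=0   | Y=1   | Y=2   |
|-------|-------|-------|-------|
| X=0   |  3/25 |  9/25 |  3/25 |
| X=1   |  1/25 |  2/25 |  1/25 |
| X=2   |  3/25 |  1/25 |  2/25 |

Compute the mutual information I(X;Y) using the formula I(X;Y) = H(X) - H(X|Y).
0.1039 bits

I(X;Y) = H(X) - H(X|Y)

Marginal of X (row sums):
  P(X=0) = 3/25 + 9/25 + 3/25 = 3/5
  P(X=1) = 1/25 + 2/25 + 1/25 = 4/25
  P(X=2) = 3/25 + 1/25 + 2/25 = 6/25
H(X) = -[(3/5)·log₂(3/5) + (4/25)·log₂(4/25) + (6/25)·log₂(6/25)]
  = 0.4421794 + 0.4230170 + 0.4941345 = 1.359331 bits

Marginal of Y (column sums):
  P(Y=0) = 3/25 + 1/25 + 3/25 = 7/25
  P(Y=1) = 9/25 + 2/25 + 1/25 = 12/25
  P(Y=2) = 3/25 + 1/25 + 2/25 = 6/25
H(X|Y) = Σ_y P(y)·H(X|Y=y):
  Y=0: P(Y=0) = 7/25, P(X|Y=0) = (3/7, 1/7, 3/7) → H(X|Y=0) = 1.4488156
  Y=1: P(Y=1) = 12/25, P(X|Y=1) = (3/4, 1/6, 1/12) → H(X|Y=1) = 1.0408521
  Y=2: P(Y=2) = 6/25, P(X|Y=2) = (1/2, 1/6, 1/3) → H(X|Y=2) = 1.4591479
H(X|Y) = (7/25)·1.4488156 + (12/25)·1.0408521 + (6/25)·1.4591479 = 1.255473 bits

I(X;Y) = H(X) - H(X|Y) = 1.359331 - 1.255473 = 0.1039 bits

Cross-check via I(X;Y) = H(X) + H(Y) - H(X,Y): computing H(Y) from the column sums and H(X,Y) from the 9 cells in the same way gives H(Y) = 1.516624 bits and H(X,Y) = 2.772097 bits, so
I(X;Y) = 1.359331 + 1.516624 - 2.772097 = 0.1039 bits ✓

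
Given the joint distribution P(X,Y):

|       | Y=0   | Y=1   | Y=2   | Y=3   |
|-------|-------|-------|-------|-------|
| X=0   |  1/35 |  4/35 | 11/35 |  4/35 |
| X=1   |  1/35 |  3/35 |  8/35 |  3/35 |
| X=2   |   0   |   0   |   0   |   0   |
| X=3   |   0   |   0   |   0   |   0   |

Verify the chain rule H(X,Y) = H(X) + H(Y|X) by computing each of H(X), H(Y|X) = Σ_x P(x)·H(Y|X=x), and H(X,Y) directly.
H(X) = 0.9852 bits, H(Y|X) = 1.6422 bits, H(X,Y) = 2.6275 bits

Marginal of X (row sums):
  P(X=0) = 1/35 + 4/35 + 11/35 + 4/35 = 4/7
  P(X=1) = 1/35 + 3/35 + 8/35 + 3/35 = 3/7
  P(X=2) = 0 + 0 + 0 + 0 = 0
  P(X=3) = 0 + 0 + 0 + 0 = 0
H(X) = -[(4/7)·log₂(4/7) + (3/7)·log₂(3/7)]   (outcomes with P = 0 contribute 0)
  = 0.4613 + 0.5239 = 0.9852 bits

H(Y|X) = Σ_x P(x)·H(Y|X=x):
  X=0: P(X=0) = 4/7, P(Y|X=0) = (1/20, 1/5, 11/20, 1/5) → H(Y|X=0) = 1.6192
  X=1: P(X=1) = 3/7, P(Y|X=1) = (1/15, 1/5, 8/15, 1/5) → H(Y|X=1) = 1.6729
  X=2: P(X=2) = 0 → contributes 0
  X=3: P(X=3) = 0 → contributes 0
H(Y|X) = (4/7)·1.6192 + (3/7)·1.6729 = 1.6422 bits

H(X,Y) = -Σ_{x,y} P(x,y) log₂ P(x,y). Per-cell terms -P(x,y)·log₂P(x,y):
  X=0: 0.1466, 0.3576, 0.5248, 0.3576
  X=1: 0.1466, 0.3038, 0.4867, 0.3038
  X=2: 0.0000, 0.0000, 0.0000, 0.0000
  X=3: 0.0000, 0.0000, 0.0000, 0.0000
  (cells with P = 0 contribute 0)
Sum of the 16 terms: H(X,Y) = 2.6275 bits

Chain rule check:
  H(X) + H(Y|X) = 0.9852 + 1.6422 = 2.6274 bits
  H(X,Y) = 2.6275 bits
✓ Chain rule verified (Δ = 0.0001 is 4-dp rounding noise: each of the three values was rounded independently).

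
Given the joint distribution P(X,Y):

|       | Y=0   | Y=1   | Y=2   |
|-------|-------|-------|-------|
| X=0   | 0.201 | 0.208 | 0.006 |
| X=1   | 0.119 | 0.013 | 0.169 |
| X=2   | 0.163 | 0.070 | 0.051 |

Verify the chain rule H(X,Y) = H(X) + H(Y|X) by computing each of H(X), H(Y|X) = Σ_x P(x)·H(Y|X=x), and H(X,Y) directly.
H(X) = 1.5637 bits, H(Y|X) = 1.2115 bits, H(X,Y) = 2.7752 bits

Marginal of X (row sums):
  P(X=0) = 0.201 + 0.208 + 0.006 = 0.415
  P(X=1) = 0.119 + 0.013 + 0.169 = 0.301
  P(X=2) = 0.163 + 0.070 + 0.051 = 0.284
H(X) = -[0.415·log₂(0.415) + 0.301·log₂(0.301) + 0.284·log₂(0.284)]
  = 0.52656 + 0.52138 + 0.51575 = 1.5637 bits

H(Y|X) = Σ_x P(x)·H(Y|X=x):
  X=0: P(X=0) = 0.415, P(Y|X=0) = (201/415, 208/415, 6/415) → H(Y|X=0) = 1.09441
  X=1: P(X=1) = 0.301, P(Y|X=1) = (17/43, 13/301, 169/301) → H(Y|X=1) = 1.19263
  X=2: P(X=2) = 0.284, P(Y|X=2) = (163/284, 35/142, 51/284) → H(Y|X=2) = 1.40261
H(Y|X) = 0.415·1.09441 + 0.301·1.19263 + 0.284·1.40261 = 1.2115 bits

H(X,Y) = -Σ_{x,y} P(x,y) log₂ P(x,y). Per-cell terms -P(x,y)·log₂P(x,y):
  X=0: 0.46526, 0.47119, 0.04428
  X=1: 0.36545, 0.08145, 0.43347
  X=2: 0.42658, 0.26856, 0.21896
Sum of the 9 terms: H(X,Y) = 2.7752 bits

Chain rule check:
  H(X) + H(Y|X) = 1.5637 + 1.2115 = 2.7752 bits
  H(X,Y) = 2.7752 bits
✓ Chain rule verified.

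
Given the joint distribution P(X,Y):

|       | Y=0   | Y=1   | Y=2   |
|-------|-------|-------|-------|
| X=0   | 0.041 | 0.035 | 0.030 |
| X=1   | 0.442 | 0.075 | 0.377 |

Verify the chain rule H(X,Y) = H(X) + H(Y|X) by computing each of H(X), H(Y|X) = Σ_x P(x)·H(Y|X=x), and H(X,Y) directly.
H(X) = 0.4877 bits, H(Y|X) = 1.3537 bits, H(X,Y) = 1.8415 bits

Marginal of X (row sums):
  P(X=0) = 0.041 + 0.035 + 0.030 = 0.106
  P(X=1) = 0.442 + 0.075 + 0.377 = 0.894
H(X) = -[0.106·log₂(0.106) + 0.894·log₂(0.894)]
  = 0.3432 + 0.1445 = 0.4877 bits

H(Y|X) = Σ_x P(x)·H(Y|X=x):
  X=0: P(X=0) = 0.106, P(Y|X=0) = (41/106, 35/106, 15/53) → H(Y|X=0) = 1.5733
  X=1: P(X=1) = 0.894, P(Y|X=1) = (221/447, 25/298, 377/894) → H(Y|X=1) = 1.3277
H(Y|X) = 0.106·1.5733 + 0.894·1.3277 = 1.3537 bits

H(X,Y) = -Σ_{x,y} P(x,y) log₂ P(x,y). Per-cell terms -P(x,y)·log₂P(x,y):
  X=0: 0.1889, 0.1693, 0.1518
  X=1: 0.5206, 0.2803, 0.5306
Sum of the 6 terms: H(X,Y) = 1.8415 bits

Chain rule check:
  H(X) + H(Y|X) = 0.4877 + 1.3537 = 1.8414 bits
  H(X,Y) = 1.8415 bits
✓ Chain rule verified (Δ = 0.0001 is 4-dp rounding noise: each of the three values was rounded independently).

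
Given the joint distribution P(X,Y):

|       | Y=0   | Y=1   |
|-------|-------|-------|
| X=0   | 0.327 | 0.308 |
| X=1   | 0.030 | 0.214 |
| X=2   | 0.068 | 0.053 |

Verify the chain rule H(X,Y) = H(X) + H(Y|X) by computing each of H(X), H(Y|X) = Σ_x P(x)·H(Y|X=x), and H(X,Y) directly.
H(X) = 1.2813 bits, H(Y|X) = 0.8855 bits, H(X,Y) = 2.1667 bits

Marginal of X (row sums):
  P(X=0) = 0.327 + 0.308 = 0.635
  P(X=1) = 0.030 + 0.214 = 0.244
  P(X=2) = 0.068 + 0.053 = 0.121
H(X) = -[0.635·log₂(0.635) + 0.244·log₂(0.244) + 0.121·log₂(0.121)]
  = 0.4160 + 0.4966 + 0.3687 = 1.2813 bits

H(Y|X) = Σ_x P(x)·H(Y|X=x):
  X=0: P(X=0) = 0.635, P(Y|X=0) = (327/635, 308/635) → H(Y|X=0) = 0.9994
  X=1: P(X=1) = 0.244, P(Y|X=1) = (15/122, 107/122) → H(Y|X=1) = 0.5378
  X=2: P(X=2) = 0.121, P(Y|X=2) = (68/121, 53/121) → H(Y|X=2) = 0.9889
H(Y|X) = 0.635·0.9994 + 0.244·0.5378 + 0.121·0.9889 = 0.8855 bits

H(X,Y) = -Σ_{x,y} P(x,y) log₂ P(x,y). Per-cell terms -P(x,y)·log₂P(x,y):
  X=0: 0.5273, 0.5233
  X=1: 0.1518, 0.4760
  X=2: 0.2637, 0.2246
Sum of the 6 terms: H(X,Y) = 2.1667 bits

Chain rule check:
  H(X) + H(Y|X) = 1.2813 + 0.8855 = 2.1668 bits
  H(X,Y) = 2.1667 bits
✓ Chain rule verified (Δ = 0.0001 is 4-dp rounding noise: each of the three values was rounded independently).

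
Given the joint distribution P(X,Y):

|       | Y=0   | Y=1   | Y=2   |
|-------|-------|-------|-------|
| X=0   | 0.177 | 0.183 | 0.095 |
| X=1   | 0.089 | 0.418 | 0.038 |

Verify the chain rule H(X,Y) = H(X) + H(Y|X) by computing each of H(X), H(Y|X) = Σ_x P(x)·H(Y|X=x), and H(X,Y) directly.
H(X) = 0.9941 bits, H(Y|X) = 1.2349 bits, H(X,Y) = 2.2291 bits

Marginal of X (row sums):
  P(X=0) = 0.177 + 0.183 + 0.095 = 0.455
  P(X=1) = 0.089 + 0.418 + 0.038 = 0.545
H(X) = -[0.455·log₂(0.455) + 0.545·log₂(0.545)]
  = 0.5169 + 0.4772 = 0.9941 bits

H(Y|X) = Σ_x P(x)·H(Y|X=x):
  X=0: P(X=0) = 0.455, P(Y|X=0) = (177/455, 183/455, 19/91) → H(Y|X=0) = 1.5302
  X=1: P(X=1) = 0.545, P(Y|X=1) = (89/545, 418/545, 38/545) → H(Y|X=1) = 0.9884
H(Y|X) = 0.455·1.5302 + 0.545·0.9884 = 1.2349 bits

H(X,Y) = -Σ_{x,y} P(x,y) log₂ P(x,y). Per-cell terms -P(x,y)·log₂P(x,y):
  X=0: 0.4422, 0.4484, 0.3226
  X=1: 0.3106, 0.5260, 0.1793
Sum of the 6 terms: H(X,Y) = 2.2291 bits

Chain rule check:
  H(X) + H(Y|X) = 0.9941 + 1.2349 = 2.2290 bits
  H(X,Y) = 2.2291 bits
✓ Chain rule verified (Δ = 0.0001 is 4-dp rounding noise: each of the three values was rounded independently).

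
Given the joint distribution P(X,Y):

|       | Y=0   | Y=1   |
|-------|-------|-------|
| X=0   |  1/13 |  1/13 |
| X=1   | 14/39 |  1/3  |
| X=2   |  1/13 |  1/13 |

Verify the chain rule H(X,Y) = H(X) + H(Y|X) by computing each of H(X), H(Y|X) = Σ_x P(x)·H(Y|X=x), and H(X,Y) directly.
H(X) = 1.1982 bits, H(Y|X) = 0.9993 bits, H(X,Y) = 2.1975 bits

Marginal of X (row sums):
  P(X=0) = 1/13 + 1/13 = 2/13
  P(X=1) = 14/39 + 1/3 = 9/13
  P(X=2) = 1/13 + 1/13 = 2/13
H(X) = -[(2/13)·log₂(2/13) + (9/13)·log₂(9/13) + (2/13)·log₂(2/13)]
  = 0.41545 + 0.36728 + 0.41545 = 1.1982 bits

H(Y|X) = Σ_x P(x)·H(Y|X=x):
  X=0: P(X=0) = 2/13, P(Y|X=0) = (1/2, 1/2) → H(Y|X=0) = 1.00000
  X=1: P(X=1) = 9/13, P(Y|X=1) = (14/27, 13/27) → H(Y|X=1) = 0.99901
  X=2: P(X=2) = 2/13, P(Y|X=2) = (1/2, 1/2) → H(Y|X=2) = 1.00000
H(Y|X) = (2/13)·1.00000 + (9/13)·0.99901 + (2/13)·1.00000 = 0.9993 bits

H(X,Y) = -Σ_{x,y} P(x,y) log₂ P(x,y). Per-cell terms -P(x,y)·log₂P(x,y):
  X=0: 0.28465, 0.28465
  X=1: 0.53058, 0.52832
  X=2: 0.28465, 0.28465
Sum of the 6 terms: H(X,Y) = 2.1975 bits

Chain rule check:
  H(X) + H(Y|X) = 1.1982 + 0.9993 = 2.1975 bits
  H(X,Y) = 2.1975 bits
✓ Chain rule verified.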